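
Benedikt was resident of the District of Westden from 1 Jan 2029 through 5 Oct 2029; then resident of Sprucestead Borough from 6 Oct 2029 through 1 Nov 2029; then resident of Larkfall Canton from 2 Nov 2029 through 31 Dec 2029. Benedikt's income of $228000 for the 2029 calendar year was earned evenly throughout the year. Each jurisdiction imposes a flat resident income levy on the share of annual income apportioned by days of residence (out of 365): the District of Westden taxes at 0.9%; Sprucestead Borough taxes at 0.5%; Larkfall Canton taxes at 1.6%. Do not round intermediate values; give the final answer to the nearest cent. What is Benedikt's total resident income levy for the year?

The District of Westden, 1 Jan – 5 Oct 2029: 278 days → $228000 × 0.9% × 278/365 = $1562.8932
Sprucestead Borough, 6 Oct – 1 Nov 2029: 27 days → $228000 × 0.5% × 27/365 = $84.3288
Larkfall Canton, 2 Nov – 31 Dec 2029: 60 days → $228000 × 1.6% × 60/365 = $599.6712
Total = $2246.8932

$2246.89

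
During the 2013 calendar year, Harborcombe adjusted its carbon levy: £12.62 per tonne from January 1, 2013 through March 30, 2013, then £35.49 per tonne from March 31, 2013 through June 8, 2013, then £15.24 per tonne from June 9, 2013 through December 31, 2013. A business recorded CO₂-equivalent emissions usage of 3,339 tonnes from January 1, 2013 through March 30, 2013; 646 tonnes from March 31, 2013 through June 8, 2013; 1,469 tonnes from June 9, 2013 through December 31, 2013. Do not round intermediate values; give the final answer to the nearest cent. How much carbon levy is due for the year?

January 1 – March 30, 2013: 3,339 tonnes at £12.62/tonne → £42,138.18
March 31 – June 8, 2013: 646 tonnes at £35.49/tonne → £22,926.54
June 9 – December 31, 2013: 1,469 tonnes at £15.24/tonne → £22,387.56

£87,452.28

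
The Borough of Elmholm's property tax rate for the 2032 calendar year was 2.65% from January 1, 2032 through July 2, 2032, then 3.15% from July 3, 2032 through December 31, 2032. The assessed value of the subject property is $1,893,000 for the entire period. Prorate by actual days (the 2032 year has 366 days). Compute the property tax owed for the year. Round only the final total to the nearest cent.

$54,871.14

January 1 – July 2, 2032: 184 days at 2.65% → $1,893,000 × 2.65% × 184/366 = $25,219.3115
July 3 – December 31, 2032: 182 days at 3.15% → $1,893,000 × 3.15% × 182/366 = $29,651.8279
Total = $54,871.1393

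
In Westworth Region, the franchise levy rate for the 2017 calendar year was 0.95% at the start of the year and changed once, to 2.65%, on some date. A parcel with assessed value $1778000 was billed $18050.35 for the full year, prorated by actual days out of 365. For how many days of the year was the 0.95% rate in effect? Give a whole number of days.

351 days

Let d = days at the first rate; then 365 − d days at the second rate.
$1778000 × [0.95%·d + 2.65%·(365−d)] / 365 = $18050.35
Solving gives d = 351, so the new rate took effect on December 18, 2017.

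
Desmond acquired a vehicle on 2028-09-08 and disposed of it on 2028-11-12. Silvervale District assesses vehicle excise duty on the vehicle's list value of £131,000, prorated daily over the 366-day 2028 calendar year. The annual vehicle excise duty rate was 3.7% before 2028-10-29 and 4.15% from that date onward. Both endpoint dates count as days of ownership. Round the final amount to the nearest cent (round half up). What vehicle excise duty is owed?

£898.21

2028-09-08 to 2028-10-28: 51 days at 3.7% → £131,000 × 3.7% × 51/366 = £675.4016
2028-10-29 to 2028-11-12: 15 days at 4.15% → £131,000 × 4.15% × 15/366 = £222.8074
Total = £898.2090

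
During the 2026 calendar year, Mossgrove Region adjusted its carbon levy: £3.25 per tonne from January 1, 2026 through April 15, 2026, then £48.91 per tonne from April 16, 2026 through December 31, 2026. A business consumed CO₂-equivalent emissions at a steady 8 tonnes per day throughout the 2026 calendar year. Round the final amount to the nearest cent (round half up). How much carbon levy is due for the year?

January 1 – April 15, 2026: 105 days × 8 tonnes/day = 840 tonnes at £3.25/tonne → £2730.00
April 16 – December 31, 2026: 260 days × 8 tonnes/day = 2,080 tonnes at £48.91/tonne → £101732.80

£104462.80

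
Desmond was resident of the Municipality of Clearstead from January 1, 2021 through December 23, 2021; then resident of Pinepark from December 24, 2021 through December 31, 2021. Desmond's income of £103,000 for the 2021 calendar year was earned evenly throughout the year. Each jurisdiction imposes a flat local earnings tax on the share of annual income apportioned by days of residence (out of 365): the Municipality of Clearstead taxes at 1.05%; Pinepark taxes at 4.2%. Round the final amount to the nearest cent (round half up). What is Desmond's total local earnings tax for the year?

The Municipality of Clearstead, January 1 – December 23, 2021: 357 days → £103,000 × 1.05% × 357/365 = £1,057.7959
Pinepark, December 24 – December 31, 2021: 8 days → £103,000 × 4.2% × 8/365 = £94.8164
Total = £1,152.6123

£1,152.61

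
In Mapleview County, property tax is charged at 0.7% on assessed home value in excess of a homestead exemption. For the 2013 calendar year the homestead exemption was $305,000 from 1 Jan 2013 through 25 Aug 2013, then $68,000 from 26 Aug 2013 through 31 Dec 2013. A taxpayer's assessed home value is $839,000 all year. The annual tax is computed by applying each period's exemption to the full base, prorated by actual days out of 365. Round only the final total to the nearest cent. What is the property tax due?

1 Jan – 25 Aug 2013: 237 days, exemption $305,000 → ($839,000 − $305,000) × 0.7% × 237/365 = $2,427.1397
26 Aug – 31 Dec 2013: 128 days, exemption $68,000 → ($839,000 − $68,000) × 0.7% × 128/365 = $1,892.6466
Total = $4,319.7863

$4,319.79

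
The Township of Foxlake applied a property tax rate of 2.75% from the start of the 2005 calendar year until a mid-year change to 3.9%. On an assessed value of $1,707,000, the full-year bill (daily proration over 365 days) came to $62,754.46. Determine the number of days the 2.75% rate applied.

71 days

Let d = days at the first rate; then 365 − d days at the second rate.
$1,707,000 × [2.75%·d + 3.9%·(365−d)] / 365 = $62,754.46
Solving gives d = 71, so the new rate took effect on 13 Mar 2005.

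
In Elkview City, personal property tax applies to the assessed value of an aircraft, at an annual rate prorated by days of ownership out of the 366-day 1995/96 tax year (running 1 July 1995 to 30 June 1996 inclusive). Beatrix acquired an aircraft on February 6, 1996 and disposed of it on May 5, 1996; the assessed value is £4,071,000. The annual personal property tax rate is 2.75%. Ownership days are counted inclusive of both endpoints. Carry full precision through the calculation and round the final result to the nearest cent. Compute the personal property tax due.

Days held (February 6 – May 5, 1996): 90 out of 366
Tax = £4,071,000 × 2.75% × 90/366 = £27,529.3033

£27,529.30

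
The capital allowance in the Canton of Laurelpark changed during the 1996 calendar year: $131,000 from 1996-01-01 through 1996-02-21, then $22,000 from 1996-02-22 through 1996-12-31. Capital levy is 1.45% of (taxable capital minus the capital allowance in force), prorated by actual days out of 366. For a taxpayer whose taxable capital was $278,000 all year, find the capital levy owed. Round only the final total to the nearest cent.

1996-01-01 to 1996-02-21: 52 days, exemption $131,000 → ($278,000 − $131,000) × 1.45% × 52/366 = $302.8361
1996-02-22 to 1996-12-31: 314 days, exemption $22,000 → ($278,000 − $22,000) × 1.45% × 314/366 = $3,184.6120
Total = $3,487.4481

$3,487.45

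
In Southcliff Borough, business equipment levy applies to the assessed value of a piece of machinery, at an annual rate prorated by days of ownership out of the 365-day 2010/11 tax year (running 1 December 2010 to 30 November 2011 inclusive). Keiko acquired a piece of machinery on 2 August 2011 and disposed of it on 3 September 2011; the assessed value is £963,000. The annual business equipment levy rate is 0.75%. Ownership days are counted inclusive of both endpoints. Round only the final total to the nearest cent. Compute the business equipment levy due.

Days held (2 August – 3 September 2011): 33 out of 365
Tax = £963,000 × 0.75% × 33/365 = £652.9932

£652.99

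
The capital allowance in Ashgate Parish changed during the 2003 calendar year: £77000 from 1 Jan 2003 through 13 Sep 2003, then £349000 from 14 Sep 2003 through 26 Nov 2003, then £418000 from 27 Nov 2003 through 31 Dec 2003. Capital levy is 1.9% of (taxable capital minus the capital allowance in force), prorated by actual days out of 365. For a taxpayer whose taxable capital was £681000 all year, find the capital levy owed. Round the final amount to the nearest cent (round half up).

1 Jan – 13 Sep 2003: 256 days, exemption £77000 → (£681000 − £77000) × 1.9% × 256/365 = £8048.9205
14 Sep – 26 Nov 2003: 74 days, exemption £349000 → (£681000 − £349000) × 1.9% × 74/365 = £1278.8822
27 Nov – 31 Dec 2003: 35 days, exemption £418000 → (£681000 − £418000) × 1.9% × 35/365 = £479.1644
Total = £9806.9671

£9806.97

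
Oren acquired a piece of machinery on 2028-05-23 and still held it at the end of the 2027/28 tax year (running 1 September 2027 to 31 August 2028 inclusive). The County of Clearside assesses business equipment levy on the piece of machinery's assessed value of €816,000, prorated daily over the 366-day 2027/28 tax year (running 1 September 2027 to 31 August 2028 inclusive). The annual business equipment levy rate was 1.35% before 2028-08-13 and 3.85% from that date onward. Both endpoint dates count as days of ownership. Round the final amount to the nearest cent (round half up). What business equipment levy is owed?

2028-05-23 to 2028-08-12: 82 days at 1.35% → €816,000 × 1.35% × 82/366 = €2,468.0656
2028-08-13 to 2028-08-31: 19 days at 3.85% → €816,000 × 3.85% × 19/366 = €1,630.8852
Total = €4,098.9508

€4,098.95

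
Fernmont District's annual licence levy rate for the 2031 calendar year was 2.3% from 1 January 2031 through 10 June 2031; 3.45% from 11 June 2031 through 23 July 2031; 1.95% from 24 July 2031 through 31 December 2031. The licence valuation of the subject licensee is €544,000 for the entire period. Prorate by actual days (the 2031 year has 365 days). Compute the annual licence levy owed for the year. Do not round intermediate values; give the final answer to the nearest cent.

1 January – 10 June 2031: 161 days at 2.3% → €544,000 × 2.3% × 161/365 = €5,518.9918
11 June – 23 July 2031: 43 days at 3.45% → €544,000 × 3.45% × 43/365 = €2,211.0247
24 July – 31 December 2031: 161 days at 1.95% → €544,000 × 1.95% × 161/365 = €4,679.1452
Total = €12,409.1616

€12,409.16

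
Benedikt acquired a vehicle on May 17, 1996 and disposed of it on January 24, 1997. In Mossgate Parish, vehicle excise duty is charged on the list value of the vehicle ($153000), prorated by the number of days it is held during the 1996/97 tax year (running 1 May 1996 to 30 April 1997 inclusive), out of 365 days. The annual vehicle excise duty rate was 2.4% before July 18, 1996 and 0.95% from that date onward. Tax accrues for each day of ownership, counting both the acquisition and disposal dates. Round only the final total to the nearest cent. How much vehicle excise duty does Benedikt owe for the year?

May 17 – July 17, 1996: 62 days at 2.4% → $153000 × 2.4% × 62/365 = $623.7370
July 18, 1996 – January 24, 1997: 191 days at 0.95% → $153000 × 0.95% × 191/365 = $760.5986
Total = $1384.3356

$1384.34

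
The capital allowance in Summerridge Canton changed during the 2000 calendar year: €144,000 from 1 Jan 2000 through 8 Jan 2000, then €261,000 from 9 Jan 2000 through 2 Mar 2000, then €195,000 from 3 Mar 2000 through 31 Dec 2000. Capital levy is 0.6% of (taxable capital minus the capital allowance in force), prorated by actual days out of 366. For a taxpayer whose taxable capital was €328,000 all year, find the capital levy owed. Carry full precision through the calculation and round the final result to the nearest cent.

1 Jan – 8 Jan 2000: 8 days, exemption €144,000 → (€328,000 − €144,000) × 0.6% × 8/366 = €24.1311
9 Jan – 2 Mar 2000: 54 days, exemption €261,000 → (€328,000 − €261,000) × 0.6% × 54/366 = €59.3115
3 Mar – 31 Dec 2000: 304 days, exemption €195,000 → (€328,000 − €195,000) × 0.6% × 304/366 = €662.8197
Total = €746.2623

€746.26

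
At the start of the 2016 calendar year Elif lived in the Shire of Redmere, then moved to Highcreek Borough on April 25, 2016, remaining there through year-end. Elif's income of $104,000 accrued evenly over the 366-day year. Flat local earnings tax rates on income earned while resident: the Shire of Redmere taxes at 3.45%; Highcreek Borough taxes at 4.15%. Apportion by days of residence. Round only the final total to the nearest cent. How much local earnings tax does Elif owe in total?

The Shire of Redmere, January 1 – April 24, 2016: 115 days → $104,000 × 3.45% × 115/366 = $1,127.3770
Highcreek Borough, April 25 – December 31, 2016: 251 days → $104,000 × 4.15% × 251/366 = $2,959.8798
Total = $4,087.2568

$4,087.26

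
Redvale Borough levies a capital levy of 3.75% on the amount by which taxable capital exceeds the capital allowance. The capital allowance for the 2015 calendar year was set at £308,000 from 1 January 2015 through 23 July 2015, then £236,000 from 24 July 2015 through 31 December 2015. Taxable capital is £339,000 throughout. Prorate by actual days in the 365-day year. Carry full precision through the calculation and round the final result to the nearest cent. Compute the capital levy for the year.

£2,353.46

1 January – 23 July 2015: 204 days, exemption £308,000 → (£339,000 − £308,000) × 3.75% × 204/365 = £649.7260
24 July – 31 December 2015: 161 days, exemption £236,000 → (£339,000 − £236,000) × 3.75% × 161/365 = £1,703.7329
Total = £2,353.4589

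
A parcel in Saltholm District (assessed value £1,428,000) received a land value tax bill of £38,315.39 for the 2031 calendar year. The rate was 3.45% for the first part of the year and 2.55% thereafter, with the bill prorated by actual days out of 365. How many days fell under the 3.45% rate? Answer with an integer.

54 days

Let d = days at the first rate; then 365 − d days at the second rate.
£1,428,000 × [3.45%·d + 2.55%·(365−d)] / 365 = £38,315.39
Solving gives d = 54, so the new rate took effect on 24 Feb 2031.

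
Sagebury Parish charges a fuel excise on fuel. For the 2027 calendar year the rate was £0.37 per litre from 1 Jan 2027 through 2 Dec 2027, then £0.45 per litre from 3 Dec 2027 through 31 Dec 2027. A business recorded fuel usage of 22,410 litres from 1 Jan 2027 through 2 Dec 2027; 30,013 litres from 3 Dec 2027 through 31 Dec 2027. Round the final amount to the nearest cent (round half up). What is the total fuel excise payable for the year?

£21797.55

1 Jan – 2 Dec 2027: 22,410 litres at £0.37/litre → £8291.70
3 Dec – 31 Dec 2027: 30,013 litres at £0.45/litre → £13505.85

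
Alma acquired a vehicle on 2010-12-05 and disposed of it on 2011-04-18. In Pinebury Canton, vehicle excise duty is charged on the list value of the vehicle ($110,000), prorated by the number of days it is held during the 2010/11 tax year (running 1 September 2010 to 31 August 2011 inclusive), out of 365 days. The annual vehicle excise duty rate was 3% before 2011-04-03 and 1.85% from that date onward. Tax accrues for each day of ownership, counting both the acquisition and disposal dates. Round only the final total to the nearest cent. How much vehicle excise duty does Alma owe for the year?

$1,165.10

2010-12-05 to 2011-04-02: 119 days at 3% → $110,000 × 3% × 119/365 = $1,075.8904
2011-04-03 to 2011-04-18: 16 days at 1.85% → $110,000 × 1.85% × 16/365 = $89.2055
Total = $1,165.0959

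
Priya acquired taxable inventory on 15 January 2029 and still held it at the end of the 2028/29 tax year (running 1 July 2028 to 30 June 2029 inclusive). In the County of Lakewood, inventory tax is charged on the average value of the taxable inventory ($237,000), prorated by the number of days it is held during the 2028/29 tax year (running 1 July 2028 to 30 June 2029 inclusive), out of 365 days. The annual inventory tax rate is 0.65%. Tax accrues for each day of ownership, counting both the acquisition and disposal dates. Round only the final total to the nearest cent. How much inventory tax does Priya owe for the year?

$704.83

Days held (15 January – 30 June 2029): 167 out of 365
Tax = $237,000 × 0.65% × 167/365 = $704.8315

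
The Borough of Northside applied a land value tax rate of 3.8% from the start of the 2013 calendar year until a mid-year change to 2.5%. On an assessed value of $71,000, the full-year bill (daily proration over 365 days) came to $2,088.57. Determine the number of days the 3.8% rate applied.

124 days

Let d = days at the first rate; then 365 − d days at the second rate.
$71,000 × [3.8%·d + 2.5%·(365−d)] / 365 = $2,088.57
Solving gives d = 124, so the new rate took effect on 5 May 2013.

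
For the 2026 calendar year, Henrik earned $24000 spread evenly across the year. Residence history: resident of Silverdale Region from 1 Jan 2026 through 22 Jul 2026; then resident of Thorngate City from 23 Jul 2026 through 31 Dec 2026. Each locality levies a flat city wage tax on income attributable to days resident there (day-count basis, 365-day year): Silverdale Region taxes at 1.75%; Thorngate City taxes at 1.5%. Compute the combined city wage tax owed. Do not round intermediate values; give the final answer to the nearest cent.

$393.37

Silverdale Region, 1 Jan – 22 Jul 2026: 203 days → $24000 × 1.75% × 203/365 = $233.5890
Thorngate City, 23 Jul – 31 Dec 2026: 162 days → $24000 × 1.5% × 162/365 = $159.7808
Total = $393.3699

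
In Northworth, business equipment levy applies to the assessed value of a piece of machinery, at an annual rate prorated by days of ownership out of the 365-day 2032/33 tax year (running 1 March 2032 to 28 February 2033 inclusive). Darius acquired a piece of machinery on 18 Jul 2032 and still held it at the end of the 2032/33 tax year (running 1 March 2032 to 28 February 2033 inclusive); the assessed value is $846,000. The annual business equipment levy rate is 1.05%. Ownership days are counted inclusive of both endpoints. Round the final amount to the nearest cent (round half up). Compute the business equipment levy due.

Days held (18 Jul 2032 – 28 Feb 2033): 226 out of 365
Tax = $846,000 × 1.05% × 226/365 = $5,500.1589

$5,500.16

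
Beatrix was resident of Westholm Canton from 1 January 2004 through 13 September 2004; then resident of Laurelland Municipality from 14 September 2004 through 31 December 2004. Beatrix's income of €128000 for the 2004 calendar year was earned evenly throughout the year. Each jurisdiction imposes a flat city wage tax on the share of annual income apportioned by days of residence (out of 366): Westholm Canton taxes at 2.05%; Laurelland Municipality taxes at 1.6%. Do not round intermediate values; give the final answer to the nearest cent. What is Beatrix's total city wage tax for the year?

€2452.46

Westholm Canton, 1 January – 13 September 2004: 257 days → €128000 × 2.05% × 257/366 = €1842.5355
Laurelland Municipality, 14 September – 31 December 2004: 109 days → €128000 × 1.6% × 109/366 = €609.9235
Total = €2452.4590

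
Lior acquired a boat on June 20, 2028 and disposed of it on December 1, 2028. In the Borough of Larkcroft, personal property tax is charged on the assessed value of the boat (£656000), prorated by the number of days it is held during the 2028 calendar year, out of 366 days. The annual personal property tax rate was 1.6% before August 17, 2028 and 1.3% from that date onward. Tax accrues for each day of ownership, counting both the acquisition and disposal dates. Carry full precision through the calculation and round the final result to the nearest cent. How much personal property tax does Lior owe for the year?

£4156.46

June 20 – August 16, 2028: 58 days at 1.6% → £656000 × 1.6% × 58/366 = £1663.3005
August 17 – December 1, 2028: 107 days at 1.3% → £656000 × 1.3% × 107/366 = £2493.1585
Total = £4156.4590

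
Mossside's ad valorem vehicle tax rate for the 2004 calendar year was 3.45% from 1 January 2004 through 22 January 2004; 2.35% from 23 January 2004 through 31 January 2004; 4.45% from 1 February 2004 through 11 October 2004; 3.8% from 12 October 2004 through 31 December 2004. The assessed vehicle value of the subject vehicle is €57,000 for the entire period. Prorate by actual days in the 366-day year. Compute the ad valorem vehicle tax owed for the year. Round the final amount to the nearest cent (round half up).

1 January – 22 January 2004: 22 days at 3.45% → €57,000 × 3.45% × 22/366 = €118.2049
23 January – 31 January 2004: 9 days at 2.35% → €57,000 × 2.35% × 9/366 = €32.9385
1 February – 11 October 2004: 254 days at 4.45% → €57,000 × 4.45% × 254/366 = €1,760.3033
12 October – 31 December 2004: 81 days at 3.8% → €57,000 × 3.8% × 81/366 = €479.3607
Total = €2,390.8074

€2,390.81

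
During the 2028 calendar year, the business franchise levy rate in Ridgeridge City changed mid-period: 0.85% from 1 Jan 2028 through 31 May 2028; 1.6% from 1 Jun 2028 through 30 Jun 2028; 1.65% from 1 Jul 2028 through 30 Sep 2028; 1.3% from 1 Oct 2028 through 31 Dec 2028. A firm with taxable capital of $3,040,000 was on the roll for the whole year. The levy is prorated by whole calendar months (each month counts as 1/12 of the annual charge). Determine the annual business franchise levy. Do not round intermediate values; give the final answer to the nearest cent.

$37,240.00

1 Jan – 31 May 2028: 5 months at 0.85% → $3,040,000 × 0.85% × 5/12 = $10,766.6667
1 Jun – 30 Jun 2028: 1 month at 1.6% → $3,040,000 × 1.6% × 1/12 = $4,053.3333
1 Jul – 30 Sep 2028: 3 months at 1.65% → $3,040,000 × 1.65% × 3/12 = $12,540.0000
1 Oct – 31 Dec 2028: 3 months at 1.3% → $3,040,000 × 1.3% × 3/12 = $9,880.0000
Total = $37,240.0000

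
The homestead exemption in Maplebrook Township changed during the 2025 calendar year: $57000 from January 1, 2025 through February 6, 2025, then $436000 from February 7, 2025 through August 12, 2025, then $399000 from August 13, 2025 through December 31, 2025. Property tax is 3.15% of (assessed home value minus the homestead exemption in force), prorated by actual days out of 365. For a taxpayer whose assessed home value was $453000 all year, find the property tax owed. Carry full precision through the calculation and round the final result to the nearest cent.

$2195.94

January 1 – February 6, 2025: 37 days, exemption $57000 → ($453000 − $57000) × 3.15% × 37/365 = $1264.4877
February 7 – August 12, 2025: 187 days, exemption $436000 → ($453000 − $436000) × 3.15% × 187/365 = $274.3521
August 13 – December 31, 2025: 141 days, exemption $399000 → ($453000 − $399000) × 3.15% × 141/365 = $657.0986
Total = $2195.9384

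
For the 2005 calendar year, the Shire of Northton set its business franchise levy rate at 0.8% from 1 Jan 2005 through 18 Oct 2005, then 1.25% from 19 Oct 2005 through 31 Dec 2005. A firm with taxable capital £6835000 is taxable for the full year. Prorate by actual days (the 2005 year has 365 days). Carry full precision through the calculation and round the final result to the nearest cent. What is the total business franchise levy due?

1 Jan – 18 Oct 2005: 291 days at 0.8% → £6835000 × 0.8% × 291/365 = £43594.1918
19 Oct – 31 Dec 2005: 74 days at 1.25% → £6835000 × 1.25% × 74/365 = £17321.5753
Total = £60915.7671

£60915.77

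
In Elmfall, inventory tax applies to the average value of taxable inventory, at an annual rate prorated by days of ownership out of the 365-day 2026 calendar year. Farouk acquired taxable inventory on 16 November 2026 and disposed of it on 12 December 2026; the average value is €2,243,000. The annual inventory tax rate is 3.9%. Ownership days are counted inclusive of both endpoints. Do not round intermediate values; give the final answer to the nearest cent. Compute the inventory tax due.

€6,470.90

Days held (16 November – 12 December 2026): 27 out of 365
Tax = €2,243,000 × 3.9% × 27/365 = €6,470.9014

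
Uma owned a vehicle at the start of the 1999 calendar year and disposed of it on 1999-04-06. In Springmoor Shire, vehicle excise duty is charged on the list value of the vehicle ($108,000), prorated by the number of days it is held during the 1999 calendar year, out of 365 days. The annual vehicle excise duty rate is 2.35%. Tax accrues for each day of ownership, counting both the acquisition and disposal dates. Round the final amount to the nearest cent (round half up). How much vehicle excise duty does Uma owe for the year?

$667.53

Days held (1999-01-01 to 1999-04-06): 96 out of 365
Tax = $108,000 × 2.35% × 96/365 = $667.5288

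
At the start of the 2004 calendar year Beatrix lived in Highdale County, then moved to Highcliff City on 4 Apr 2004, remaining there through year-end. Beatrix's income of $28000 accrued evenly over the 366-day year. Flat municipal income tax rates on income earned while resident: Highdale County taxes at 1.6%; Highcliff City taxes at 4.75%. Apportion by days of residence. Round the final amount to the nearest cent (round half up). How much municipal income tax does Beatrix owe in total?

$1103.48

Highdale County, 1 Jan – 3 Apr 2004: 94 days → $28000 × 1.6% × 94/366 = $115.0601
Highcliff City, 4 Apr – 31 Dec 2004: 272 days → $28000 × 4.75% × 272/366 = $988.4153
Total = $1103.4754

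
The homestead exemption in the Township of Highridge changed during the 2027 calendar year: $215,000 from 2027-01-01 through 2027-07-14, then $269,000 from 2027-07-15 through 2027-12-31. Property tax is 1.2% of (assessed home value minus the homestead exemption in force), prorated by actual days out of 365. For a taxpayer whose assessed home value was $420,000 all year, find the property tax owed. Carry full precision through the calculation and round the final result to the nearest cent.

2027-01-01 to 2027-07-14: 195 days, exemption $215,000 → ($420,000 − $215,000) × 1.2% × 195/365 = $1,314.2466
2027-07-15 to 2027-12-31: 170 days, exemption $269,000 → ($420,000 − $269,000) × 1.2% × 170/365 = $843.9452
Total = $2,158.1918

$2,158.19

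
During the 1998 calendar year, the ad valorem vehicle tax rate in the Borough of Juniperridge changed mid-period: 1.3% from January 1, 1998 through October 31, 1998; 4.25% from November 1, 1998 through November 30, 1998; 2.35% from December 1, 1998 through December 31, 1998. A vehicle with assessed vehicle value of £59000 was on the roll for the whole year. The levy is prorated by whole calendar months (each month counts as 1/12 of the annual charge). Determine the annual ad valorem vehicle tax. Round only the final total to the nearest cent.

January 1 – October 31, 1998: 10 months at 1.3% → £59000 × 1.3% × 10/12 = £639.1667
November 1 – November 30, 1998: 1 month at 4.25% → £59000 × 4.25% × 1/12 = £208.9583
December 1 – December 31, 1998: 1 month at 2.35% → £59000 × 2.35% × 1/12 = £115.5417
Total = £963.6667

£963.67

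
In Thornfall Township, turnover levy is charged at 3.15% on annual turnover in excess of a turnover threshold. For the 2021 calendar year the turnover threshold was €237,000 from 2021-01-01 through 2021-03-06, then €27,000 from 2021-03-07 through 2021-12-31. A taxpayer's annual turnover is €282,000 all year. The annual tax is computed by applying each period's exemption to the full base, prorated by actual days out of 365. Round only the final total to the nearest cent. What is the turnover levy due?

€6,854.49

2021-01-01 to 2021-03-06: 65 days, exemption €237,000 → (€282,000 − €237,000) × 3.15% × 65/365 = €252.4315
2021-03-07 to 2021-12-31: 300 days, exemption €27,000 → (€282,000 − €27,000) × 3.15% × 300/365 = €6,602.0548
Total = €6,854.4863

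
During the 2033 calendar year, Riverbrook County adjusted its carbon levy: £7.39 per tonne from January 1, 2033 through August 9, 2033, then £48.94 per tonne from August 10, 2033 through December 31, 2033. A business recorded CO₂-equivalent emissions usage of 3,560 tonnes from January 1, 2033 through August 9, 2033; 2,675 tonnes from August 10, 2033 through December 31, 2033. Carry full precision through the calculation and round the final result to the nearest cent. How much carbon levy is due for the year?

January 1 – August 9, 2033: 3,560 tonnes at £7.39/tonne → £26,308.40
August 10 – December 31, 2033: 2,675 tonnes at £48.94/tonne → £130,914.50

£157,222.90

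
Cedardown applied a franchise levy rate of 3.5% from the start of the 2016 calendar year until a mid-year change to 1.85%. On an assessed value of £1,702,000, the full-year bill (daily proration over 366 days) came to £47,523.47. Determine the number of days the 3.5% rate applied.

Let d = days at the first rate; then 366 − d days at the second rate.
£1,702,000 × [3.5%·d + 1.85%·(366−d)] / 366 = £47,523.47
Solving gives d = 209, so the new rate took effect on 28 July 2016.

209 days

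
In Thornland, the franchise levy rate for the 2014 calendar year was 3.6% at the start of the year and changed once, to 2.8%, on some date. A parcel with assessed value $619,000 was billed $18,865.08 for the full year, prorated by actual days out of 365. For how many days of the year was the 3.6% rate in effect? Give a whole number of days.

Let d = days at the first rate; then 365 − d days at the second rate.
$619,000 × [3.6%·d + 2.8%·(365−d)] / 365 = $18,865.08
Solving gives d = 113, so the new rate took effect on 24 Apr 2014.

113 days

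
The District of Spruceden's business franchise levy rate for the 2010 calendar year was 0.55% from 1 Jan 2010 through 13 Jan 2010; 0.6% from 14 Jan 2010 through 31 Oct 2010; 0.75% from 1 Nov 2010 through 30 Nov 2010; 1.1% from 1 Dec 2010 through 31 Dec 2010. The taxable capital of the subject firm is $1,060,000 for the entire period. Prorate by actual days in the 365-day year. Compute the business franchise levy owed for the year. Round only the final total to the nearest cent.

1 Jan – 13 Jan 2010: 13 days at 0.55% → $1,060,000 × 0.55% × 13/365 = $207.6438
14 Jan – 31 Oct 2010: 291 days at 0.6% → $1,060,000 × 0.6% × 291/365 = $5,070.5753
1 Nov – 30 Nov 2010: 30 days at 0.75% → $1,060,000 × 0.75% × 30/365 = $653.4247
1 Dec – 31 Dec 2010: 31 days at 1.1% → $1,060,000 × 1.1% × 31/365 = $990.3014
Total = $6,921.9452

$6,921.95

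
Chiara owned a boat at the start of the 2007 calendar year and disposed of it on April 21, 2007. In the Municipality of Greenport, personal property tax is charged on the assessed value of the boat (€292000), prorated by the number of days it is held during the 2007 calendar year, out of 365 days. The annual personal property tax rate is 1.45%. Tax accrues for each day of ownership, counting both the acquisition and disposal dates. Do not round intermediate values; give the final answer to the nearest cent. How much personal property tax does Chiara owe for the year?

Days held (January 1 – April 21, 2007): 111 out of 365
Tax = €292000 × 1.45% × 111/365 = €1287.6000

€1287.60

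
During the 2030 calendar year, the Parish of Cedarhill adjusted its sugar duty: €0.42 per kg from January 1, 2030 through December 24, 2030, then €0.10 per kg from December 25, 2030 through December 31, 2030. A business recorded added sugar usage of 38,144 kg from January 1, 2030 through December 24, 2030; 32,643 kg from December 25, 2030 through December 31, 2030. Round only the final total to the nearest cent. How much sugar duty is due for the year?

January 1 – December 24, 2030: 38,144 kg at €0.42/kg → €16020.48
December 25 – December 31, 2030: 32,643 kg at €0.10/kg → €3264.30

€19284.78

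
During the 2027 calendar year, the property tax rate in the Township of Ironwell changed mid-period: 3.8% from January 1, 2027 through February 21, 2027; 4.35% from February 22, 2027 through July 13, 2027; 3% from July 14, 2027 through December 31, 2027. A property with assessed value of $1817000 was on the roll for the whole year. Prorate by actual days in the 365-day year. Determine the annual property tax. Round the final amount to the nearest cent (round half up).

January 1 – February 21, 2027: 52 days at 3.8% → $1817000 × 3.8% × 52/365 = $9836.6904
February 22 – July 13, 2027: 142 days at 4.35% → $1817000 × 4.35% × 142/365 = $30749.6137
July 14 – December 31, 2027: 171 days at 3% → $1817000 × 3% × 171/365 = $25537.5616
Total = $66123.8658

$66123.87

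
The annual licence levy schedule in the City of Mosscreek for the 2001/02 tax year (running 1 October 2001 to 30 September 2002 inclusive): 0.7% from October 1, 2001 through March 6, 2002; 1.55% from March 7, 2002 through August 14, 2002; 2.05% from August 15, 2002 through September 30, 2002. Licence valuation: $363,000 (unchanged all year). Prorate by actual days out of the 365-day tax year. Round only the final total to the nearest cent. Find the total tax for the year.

October 1, 2001 – March 6, 2002: 157 days at 0.7% → $363,000 × 0.7% × 157/365 = $1,092.9781
March 7 – August 14, 2002: 161 days at 1.55% → $363,000 × 1.55% × 161/365 = $2,481.8260
August 15 – September 30, 2002: 47 days at 2.05% → $363,000 × 2.05% × 47/365 = $958.2205
Total = $4,533.0247

$4,533.02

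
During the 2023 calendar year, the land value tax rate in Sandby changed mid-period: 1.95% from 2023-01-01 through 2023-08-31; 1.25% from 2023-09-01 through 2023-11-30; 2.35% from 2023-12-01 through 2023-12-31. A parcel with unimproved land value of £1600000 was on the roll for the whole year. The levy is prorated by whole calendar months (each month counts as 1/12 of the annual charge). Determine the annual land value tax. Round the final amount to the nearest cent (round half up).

2023-01-01 to 2023-08-31: 8 months at 1.95% → £1600000 × 1.95% × 8/12 = £20800.0000
2023-09-01 to 2023-11-30: 3 months at 1.25% → £1600000 × 1.25% × 3/12 = £5000.0000
2023-12-01 to 2023-12-31: 1 month at 2.35% → £1600000 × 2.35% × 1/12 = £3133.3333
Total = £28933.3333

£28933.33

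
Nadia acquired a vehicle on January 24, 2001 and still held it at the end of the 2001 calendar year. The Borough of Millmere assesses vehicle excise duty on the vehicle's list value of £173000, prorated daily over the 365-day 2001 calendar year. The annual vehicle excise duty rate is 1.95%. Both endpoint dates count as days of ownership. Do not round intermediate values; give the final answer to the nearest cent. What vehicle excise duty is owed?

£3160.92

Days held (January 24 – December 31, 2001): 342 out of 365
Tax = £173000 × 1.95% × 342/365 = £3160.9233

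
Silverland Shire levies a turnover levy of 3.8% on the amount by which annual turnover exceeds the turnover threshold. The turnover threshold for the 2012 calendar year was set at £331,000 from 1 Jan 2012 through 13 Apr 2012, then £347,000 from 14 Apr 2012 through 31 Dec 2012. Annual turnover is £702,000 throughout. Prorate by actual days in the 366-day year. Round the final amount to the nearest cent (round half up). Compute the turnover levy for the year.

1 Jan – 13 Apr 2012: 104 days, exemption £331,000 → (£702,000 − £331,000) × 3.8% × 104/366 = £4,005.9891
14 Apr – 31 Dec 2012: 262 days, exemption £347,000 → (£702,000 − £347,000) × 3.8% × 262/366 = £9,656.7760
Total = £13,662.7650

£13,662.77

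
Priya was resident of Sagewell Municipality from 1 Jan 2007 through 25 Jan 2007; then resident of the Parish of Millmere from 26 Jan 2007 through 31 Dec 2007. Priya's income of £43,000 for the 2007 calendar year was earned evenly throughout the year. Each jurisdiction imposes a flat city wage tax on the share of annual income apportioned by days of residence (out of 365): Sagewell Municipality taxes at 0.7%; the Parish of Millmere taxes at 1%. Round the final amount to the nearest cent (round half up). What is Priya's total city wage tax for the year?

Sagewell Municipality, 1 Jan – 25 Jan 2007: 25 days → £43,000 × 0.7% × 25/365 = £20.6164
The Parish of Millmere, 26 Jan – 31 Dec 2007: 340 days → £43,000 × 1% × 340/365 = £400.5479
Total = £421.1644

£421.16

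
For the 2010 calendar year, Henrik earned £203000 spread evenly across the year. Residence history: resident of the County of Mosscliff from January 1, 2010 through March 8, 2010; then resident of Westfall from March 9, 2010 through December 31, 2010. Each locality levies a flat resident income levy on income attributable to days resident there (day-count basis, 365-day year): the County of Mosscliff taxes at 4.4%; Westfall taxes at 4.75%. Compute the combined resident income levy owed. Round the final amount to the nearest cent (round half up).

£9512.08

The County of Mosscliff, January 1 – March 8, 2010: 67 days → £203000 × 4.4% × 67/365 = £1639.5726
Westfall, March 9 – December 31, 2010: 298 days → £203000 × 4.75% × 298/365 = £7872.5068
Total = £9512.0795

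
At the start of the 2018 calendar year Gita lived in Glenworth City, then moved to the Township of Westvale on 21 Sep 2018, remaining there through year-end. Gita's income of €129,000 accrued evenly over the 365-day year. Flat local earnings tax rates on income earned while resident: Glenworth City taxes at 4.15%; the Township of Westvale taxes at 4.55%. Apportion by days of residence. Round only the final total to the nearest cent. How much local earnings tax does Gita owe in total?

€5,497.70

Glenworth City, 1 Jan – 20 Sep 2018: 263 days → €129,000 × 4.15% × 263/365 = €3,857.4534
The Township of Westvale, 21 Sep – 31 Dec 2018: 102 days → €129,000 × 4.55% × 102/365 = €1,640.2438
Total = €5,497.6973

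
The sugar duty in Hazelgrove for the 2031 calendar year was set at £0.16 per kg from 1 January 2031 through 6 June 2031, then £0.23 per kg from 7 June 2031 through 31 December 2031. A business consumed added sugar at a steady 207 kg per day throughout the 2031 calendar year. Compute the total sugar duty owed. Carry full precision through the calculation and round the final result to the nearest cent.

1 January – 6 June 2031: 157 days × 207 kg/day = 32,499 kg at £0.16/kg → £5199.84
7 June – 31 December 2031: 208 days × 207 kg/day = 43,056 kg at £0.23/kg → £9902.88

£15102.72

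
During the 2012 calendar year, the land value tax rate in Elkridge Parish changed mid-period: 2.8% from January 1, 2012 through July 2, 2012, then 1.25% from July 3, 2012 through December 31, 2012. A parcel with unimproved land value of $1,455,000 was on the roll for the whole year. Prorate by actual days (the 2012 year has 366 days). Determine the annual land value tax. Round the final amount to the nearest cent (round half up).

$29,525.37

January 1 – July 2, 2012: 184 days at 2.8% → $1,455,000 × 2.8% × 184/366 = $20,481.3115
July 3 – December 31, 2012: 182 days at 1.25% → $1,455,000 × 1.25% × 182/366 = $9,044.0574
Total = $29,525.3689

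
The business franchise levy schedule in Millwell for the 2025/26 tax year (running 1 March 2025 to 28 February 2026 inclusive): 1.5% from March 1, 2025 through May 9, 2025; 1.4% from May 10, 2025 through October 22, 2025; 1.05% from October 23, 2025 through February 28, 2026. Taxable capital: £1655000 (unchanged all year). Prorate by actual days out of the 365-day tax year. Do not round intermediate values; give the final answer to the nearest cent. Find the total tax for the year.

March 1 – May 9, 2025: 70 days at 1.5% → £1655000 × 1.5% × 70/365 = £4760.9589
May 10 – October 22, 2025: 166 days at 1.4% → £1655000 × 1.4% × 166/365 = £10537.5890
October 23, 2025 – February 28, 2026: 129 days at 1.05% → £1655000 × 1.05% × 129/365 = £6141.6370
Total = £21440.1849

£21440.18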